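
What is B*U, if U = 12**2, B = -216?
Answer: -31104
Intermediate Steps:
U = 144
B*U = -216*144 = -31104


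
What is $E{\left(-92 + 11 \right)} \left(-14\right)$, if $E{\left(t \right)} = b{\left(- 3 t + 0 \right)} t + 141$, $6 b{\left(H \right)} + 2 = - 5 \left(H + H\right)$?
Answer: $-461622$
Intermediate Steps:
$b{\left(H \right)} = - \frac{1}{3} - \frac{5 H}{3}$ ($b{\left(H \right)} = - \frac{1}{3} + \frac{\left(-5\right) \left(H + H\right)}{6} = - \frac{1}{3} + \frac{\left(-5\right) 2 H}{6} = - \frac{1}{3} + \frac{\left(-10\right) H}{6} = - \frac{1}{3} - \frac{5 H}{3}$)
$E{\left(t \right)} = 141 + t \left(- \frac{1}{3} + 5 t\right)$ ($E{\left(t \right)} = \left(- \frac{1}{3} - \frac{5 \left(- 3 t + 0\right)}{3}\right) t + 141 = \left(- \frac{1}{3} - \frac{5 \left(- 3 t\right)}{3}\right) t + 141 = \left(- \frac{1}{3} + 5 t\right) t + 141 = t \left(- \frac{1}{3} + 5 t\right) + 141 = 141 + t \left(- \frac{1}{3} + 5 t\right)$)
$E{\left(-92 + 11 \right)} \left(-14\right) = \left(141 + \frac{\left(-92 + 11\right) \left(-1 + 15 \left(-92 + 11\right)\right)}{3}\right) \left(-14\right) = \left(141 + \frac{1}{3} \left(-81\right) \left(-1 + 15 \left(-81\right)\right)\right) \left(-14\right) = \left(141 + \frac{1}{3} \left(-81\right) \left(-1 - 1215\right)\right) \left(-14\right) = \left(141 + \frac{1}{3} \left(-81\right) \left(-1216\right)\right) \left(-14\right) = \left(141 + 32832\right) \left(-14\right) = 32973 \left(-14\right) = -461622$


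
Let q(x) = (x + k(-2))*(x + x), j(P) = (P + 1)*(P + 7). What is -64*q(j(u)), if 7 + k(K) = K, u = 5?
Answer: -580608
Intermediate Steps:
k(K) = -7 + K
j(P) = (1 + P)*(7 + P)
q(x) = 2*x*(-9 + x) (q(x) = (x + (-7 - 2))*(x + x) = (x - 9)*(2*x) = (-9 + x)*(2*x) = 2*x*(-9 + x))
-64*q(j(u)) = -128*(7 + 5² + 8*5)*(-9 + (7 + 5² + 8*5)) = -128*(7 + 25 + 40)*(-9 + (7 + 25 + 40)) = -128*72*(-9 + 72) = -128*72*63 = -64*9072 = -580608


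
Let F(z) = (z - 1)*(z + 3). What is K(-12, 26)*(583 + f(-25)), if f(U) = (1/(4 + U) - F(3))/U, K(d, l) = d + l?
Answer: 612656/75 ≈ 8168.8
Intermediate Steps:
F(z) = (-1 + z)*(3 + z)
f(U) = (-12 + 1/(4 + U))/U (f(U) = (1/(4 + U) - (-3 + 3² + 2*3))/U = (1/(4 + U) - (-3 + 9 + 6))/U = (1/(4 + U) - 1*12)/U = (1/(4 + U) - 12)/U = (-12 + 1/(4 + U))/U)
K(-12, 26)*(583 + f(-25)) = (-12 + 26)*(583 + (-47 - 12*(-25))/((-25)*(4 - 25))) = 14*(583 - 1/25*(-47 + 300)/(-21)) = 14*(583 - 1/25*(-1/21)*253) = 14*(583 + 253/525) = 14*(306328/525) = 612656/75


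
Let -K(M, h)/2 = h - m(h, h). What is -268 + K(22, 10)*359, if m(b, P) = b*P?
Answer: 64352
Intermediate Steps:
m(b, P) = P*b
K(M, h) = -2*h + 2*h**2 (K(M, h) = -2*(h - h*h) = -2*(h - h**2) = -2*h + 2*h**2)
-268 + K(22, 10)*359 = -268 + (2*10*(-1 + 10))*359 = -268 + (2*10*9)*359 = -268 + 180*359 = -268 + 64620 = 64352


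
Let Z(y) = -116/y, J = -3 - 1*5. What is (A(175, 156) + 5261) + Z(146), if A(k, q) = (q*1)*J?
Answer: 292891/73 ≈ 4012.2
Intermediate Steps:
J = -8 (J = -3 - 5 = -8)
A(k, q) = -8*q (A(k, q) = (q*1)*(-8) = q*(-8) = -8*q)
(A(175, 156) + 5261) + Z(146) = (-8*156 + 5261) - 116/146 = (-1248 + 5261) - 116*1/146 = 4013 - 58/73 = 292891/73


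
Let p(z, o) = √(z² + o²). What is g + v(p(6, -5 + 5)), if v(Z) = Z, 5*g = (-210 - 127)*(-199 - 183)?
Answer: 128764/5 ≈ 25753.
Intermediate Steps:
p(z, o) = √(o² + z²)
g = 128734/5 (g = ((-210 - 127)*(-199 - 183))/5 = (-337*(-382))/5 = (⅕)*128734 = 128734/5 ≈ 25747.)
g + v(p(6, -5 + 5)) = 128734/5 + √((-5 + 5)² + 6²) = 128734/5 + √(0² + 36) = 128734/5 + √(0 + 36) = 128734/5 + √36 = 128734/5 + 6 = 128764/5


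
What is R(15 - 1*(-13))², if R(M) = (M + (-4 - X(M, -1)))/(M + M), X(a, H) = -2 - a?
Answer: 729/784 ≈ 0.92985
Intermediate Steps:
R(M) = (-2 + 2*M)/(2*M) (R(M) = (M + (-4 - (-2 - M)))/(M + M) = (M + (-4 + (2 + M)))/((2*M)) = (M + (-2 + M))*(1/(2*M)) = (-2 + 2*M)*(1/(2*M)) = (-2 + 2*M)/(2*M))
R(15 - 1*(-13))² = ((-1 + (15 - 1*(-13)))/(15 - 1*(-13)))² = ((-1 + (15 + 13))/(15 + 13))² = ((-1 + 28)/28)² = ((1/28)*27)² = (27/28)² = 729/784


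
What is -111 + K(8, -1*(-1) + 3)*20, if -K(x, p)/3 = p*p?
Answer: -1071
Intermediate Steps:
K(x, p) = -3*p² (K(x, p) = -3*p*p = -3*p²)
-111 + K(8, -1*(-1) + 3)*20 = -111 - 3*(-1*(-1) + 3)²*20 = -111 - 3*(1 + 3)²*20 = -111 - 3*4²*20 = -111 - 3*16*20 = -111 - 48*20 = -111 - 960 = -1071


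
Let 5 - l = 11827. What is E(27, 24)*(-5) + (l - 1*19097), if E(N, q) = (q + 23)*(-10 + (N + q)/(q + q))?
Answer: -461099/16 ≈ -28819.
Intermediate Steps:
l = -11822 (l = 5 - 1*11827 = 5 - 11827 = -11822)
E(N, q) = (-10 + (N + q)/(2*q))*(23 + q) (E(N, q) = (23 + q)*(-10 + (N + q)/((2*q))) = (23 + q)*(-10 + (N + q)*(1/(2*q))) = (23 + q)*(-10 + (N + q)/(2*q)) = (-10 + (N + q)/(2*q))*(23 + q))
E(27, 24)*(-5) + (l - 1*19097) = ((½)*(23*27 - 1*24*(437 - 1*27 + 19*24))/24)*(-5) + (-11822 - 1*19097) = ((½)*(1/24)*(621 - 1*24*(437 - 27 + 456)))*(-5) + (-11822 - 19097) = ((½)*(1/24)*(621 - 1*24*866))*(-5) - 30919 = ((½)*(1/24)*(621 - 20784))*(-5) - 30919 = ((½)*(1/24)*(-20163))*(-5) - 30919 = -6721/16*(-5) - 30919 = 33605/16 - 30919 = -461099/16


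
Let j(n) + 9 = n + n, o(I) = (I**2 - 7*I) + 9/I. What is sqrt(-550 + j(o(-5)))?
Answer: I*sqrt(11065)/5 ≈ 21.038*I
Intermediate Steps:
o(I) = I**2 - 7*I + 9/I
j(n) = -9 + 2*n (j(n) = -9 + (n + n) = -9 + 2*n)
sqrt(-550 + j(o(-5))) = sqrt(-550 + (-9 + 2*((9 + (-5)**2*(-7 - 5))/(-5)))) = sqrt(-550 + (-9 + 2*(-(9 + 25*(-12))/5))) = sqrt(-550 + (-9 + 2*(-(9 - 300)/5))) = sqrt(-550 + (-9 + 2*(-1/5*(-291)))) = sqrt(-550 + (-9 + 2*(291/5))) = sqrt(-550 + (-9 + 582/5)) = sqrt(-550 + 537/5) = sqrt(-2213/5) = I*sqrt(11065)/5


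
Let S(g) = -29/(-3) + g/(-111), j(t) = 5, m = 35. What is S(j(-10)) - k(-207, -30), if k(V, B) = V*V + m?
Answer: -1586352/37 ≈ -42874.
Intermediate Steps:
S(g) = 29/3 - g/111 (S(g) = -29*(-⅓) + g*(-1/111) = 29/3 - g/111)
k(V, B) = 35 + V² (k(V, B) = V*V + 35 = V² + 35 = 35 + V²)
S(j(-10)) - k(-207, -30) = (29/3 - 1/111*5) - (35 + (-207)²) = (29/3 - 5/111) - (35 + 42849) = 356/37 - 1*42884 = 356/37 - 42884 = -1586352/37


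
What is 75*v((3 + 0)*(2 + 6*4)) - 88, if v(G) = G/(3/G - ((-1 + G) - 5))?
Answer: -316748/1871 ≈ -169.29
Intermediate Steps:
v(G) = G/(6 - G + 3/G) (v(G) = G/(3/G - (-6 + G)) = G/(3/G + (6 - G)) = G/(6 - G + 3/G))
75*v((3 + 0)*(2 + 6*4)) - 88 = 75*(((3 + 0)*(2 + 6*4))²/(3 - ((3 + 0)*(2 + 6*4))² + 6*((3 + 0)*(2 + 6*4)))) - 88 = 75*((3*(2 + 24))²/(3 - (3*(2 + 24))² + 6*(3*(2 + 24)))) - 88 = 75*((3*26)²/(3 - (3*26)² + 6*(3*26))) - 88 = 75*(78²/(3 - 1*78² + 6*78)) - 88 = 75*(6084/(3 - 1*6084 + 468)) - 88 = 75*(6084/(3 - 6084 + 468)) - 88 = 75*(6084/(-5613)) - 88 = 75*(6084*(-1/5613)) - 88 = 75*(-2028/1871) - 88 = -152100/1871 - 88 = -316748/1871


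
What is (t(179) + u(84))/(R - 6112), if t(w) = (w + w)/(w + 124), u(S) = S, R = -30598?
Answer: -2581/1112313 ≈ -0.0023204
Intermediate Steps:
t(w) = 2*w/(124 + w) (t(w) = (2*w)/(124 + w) = 2*w/(124 + w))
(t(179) + u(84))/(R - 6112) = (2*179/(124 + 179) + 84)/(-30598 - 6112) = (2*179/303 + 84)/(-36710) = (2*179*(1/303) + 84)*(-1/36710) = (358/303 + 84)*(-1/36710) = (25810/303)*(-1/36710) = -2581/1112313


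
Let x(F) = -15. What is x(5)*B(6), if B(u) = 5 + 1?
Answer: -90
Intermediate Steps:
B(u) = 6
x(5)*B(6) = -15*6 = -90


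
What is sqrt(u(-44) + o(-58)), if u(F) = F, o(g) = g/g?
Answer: I*sqrt(43) ≈ 6.5574*I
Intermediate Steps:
o(g) = 1
sqrt(u(-44) + o(-58)) = sqrt(-44 + 1) = sqrt(-43) = I*sqrt(43)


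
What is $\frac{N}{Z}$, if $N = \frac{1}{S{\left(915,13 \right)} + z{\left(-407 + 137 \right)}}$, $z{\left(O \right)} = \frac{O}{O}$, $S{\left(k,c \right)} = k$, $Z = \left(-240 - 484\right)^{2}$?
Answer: $\frac{1}{480145216} \approx 2.0827 \cdot 10^{-9}$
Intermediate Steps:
$Z = 524176$ ($Z = \left(-724\right)^{2} = 524176$)
$z{\left(O \right)} = 1$
$N = \frac{1}{916}$ ($N = \frac{1}{915 + 1} = \frac{1}{916} \approx 0.0010917$)
$\frac{N}{Z} = \frac{1}{916 \cdot 524176} = \frac{1}{916} \cdot \frac{1}{524176} = \frac{1}{480145216}$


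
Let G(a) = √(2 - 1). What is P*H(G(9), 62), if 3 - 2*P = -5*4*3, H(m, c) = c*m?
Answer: 1953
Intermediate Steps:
G(a) = 1 (G(a) = √1 = 1)
P = 63/2 (P = 3/2 - (-5*4)*3/2 = 3/2 - (-10)*3 = 3/2 - ½*(-60) = 3/2 + 30 = 63/2 ≈ 31.500)
P*H(G(9), 62) = 63*(62*1)/2 = (63/2)*62 = 1953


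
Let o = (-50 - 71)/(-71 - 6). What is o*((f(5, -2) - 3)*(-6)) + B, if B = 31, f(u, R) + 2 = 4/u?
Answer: 353/5 ≈ 70.600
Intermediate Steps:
f(u, R) = -2 + 4/u
o = 11/7 (o = -121/(-77) = -121*(-1/77) = 11/7 ≈ 1.5714)
o*((f(5, -2) - 3)*(-6)) + B = 11*(((-2 + 4/5) - 3)*(-6))/7 + 31 = 11*(((-2 + 4*(⅕)) - 3)*(-6))/7 + 31 = 11*(((-2 + ⅘) - 3)*(-6))/7 + 31 = 11*((-6/5 - 3)*(-6))/7 + 31 = 11*(-21/5*(-6))/7 + 31 = (11/7)*(126/5) + 31 = 198/5 + 31 = 353/5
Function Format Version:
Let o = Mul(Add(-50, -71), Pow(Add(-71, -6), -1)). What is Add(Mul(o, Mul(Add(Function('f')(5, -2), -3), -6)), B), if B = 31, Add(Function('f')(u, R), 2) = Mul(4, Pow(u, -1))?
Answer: Rational(353, 5) ≈ 70.600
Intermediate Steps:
Function('f')(u, R) = Add(-2, Mul(4, Pow(u, -1)))
o = Rational(11, 7) (o = Mul(-121, Pow(-77, -1)) = Mul(-121, Rational(-1, 77)) = Rational(11, 7) ≈ 1.5714)
Add(Mul(o, Mul(Add(Function('f')(5, -2), -3), -6)), B) = Add(Mul(Rational(11, 7), Mul(Add(Add(-2, Mul(4, Pow(5, -1))), -3), -6)), 31) = Add(Mul(Rational(11, 7), Mul(Add(Add(-2, Mul(4, Rational(1, 5))), -3), -6)), 31) = Add(Mul(Rational(11, 7), Mul(Add(Add(-2, Rational(4, 5)), -3), -6)), 31) = Add(Mul(Rational(11, 7), Mul(Add(Rational(-6, 5), -3), -6)), 31) = Add(Mul(Rational(11, 7), Mul(Rational(-21, 5), -6)), 31) = Add(Mul(Rational(11, 7), Rational(126, 5)), 31) = Add(Rational(198, 5), 31) = Rational(353, 5)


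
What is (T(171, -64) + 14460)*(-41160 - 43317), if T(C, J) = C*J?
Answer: -297021132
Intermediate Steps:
(T(171, -64) + 14460)*(-41160 - 43317) = (171*(-64) + 14460)*(-41160 - 43317) = (-10944 + 14460)*(-84477) = 3516*(-84477) = -297021132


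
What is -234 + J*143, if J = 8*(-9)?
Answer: -10530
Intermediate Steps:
J = -72
-234 + J*143 = -234 - 72*143 = -234 - 10296 = -10530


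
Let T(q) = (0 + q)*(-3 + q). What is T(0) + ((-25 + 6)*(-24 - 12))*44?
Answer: 30096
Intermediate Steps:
T(q) = q*(-3 + q)
T(0) + ((-25 + 6)*(-24 - 12))*44 = 0*(-3 + 0) + ((-25 + 6)*(-24 - 12))*44 = 0*(-3) - 19*(-36)*44 = 0 + 684*44 = 0 + 30096 = 30096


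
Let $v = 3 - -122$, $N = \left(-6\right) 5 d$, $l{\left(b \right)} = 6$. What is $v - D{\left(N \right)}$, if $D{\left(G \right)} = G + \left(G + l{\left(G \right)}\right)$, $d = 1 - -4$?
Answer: $419$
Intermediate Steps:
$d = 5$ ($d = 1 + 4 = 5$)
$N = -150$ ($N = \left(-6\right) 5 \cdot 5 = \left(-30\right) 5 = -150$)
$D{\left(G \right)} = 6 + 2 G$ ($D{\left(G \right)} = G + \left(G + 6\right) = G + \left(6 + G\right) = 6 + 2 G$)
$v = 125$ ($v = 3 + 122 = 125$)
$v - D{\left(N \right)} = 125 - \left(6 + 2 \left(-150\right)\right) = 125 - \left(6 - 300\right) = 125 - -294 = 125 + 294 = 419$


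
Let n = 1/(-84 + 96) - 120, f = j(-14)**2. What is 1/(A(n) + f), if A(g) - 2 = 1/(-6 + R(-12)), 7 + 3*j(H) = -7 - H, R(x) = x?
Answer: 18/35 ≈ 0.51429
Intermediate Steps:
j(H) = -14/3 - H/3 (j(H) = -7/3 + (-7 - H)/3 = -7/3 + (-7/3 - H/3) = -14/3 - H/3)
f = 0 (f = (-14/3 - 1/3*(-14))**2 = (-14/3 + 14/3)**2 = 0**2 = 0)
n = -1439/12 (n = 1/12 - 120 = -1439/12 ≈ -119.92)
A(g) = 35/18 (A(g) = 2 + 1/(-6 - 12) = 2 + 1/(-18) = 2 - 1/18 = 35/18)
1/(A(n) + f) = 1/(35/18 + 0) = 1/(35/18) = 18/35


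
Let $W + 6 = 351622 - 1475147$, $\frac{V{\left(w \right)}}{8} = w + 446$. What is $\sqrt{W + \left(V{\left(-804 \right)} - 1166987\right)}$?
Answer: $i \sqrt{2293382} \approx 1514.4 i$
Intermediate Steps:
$V{\left(w \right)} = 3568 + 8 w$ ($V{\left(w \right)} = 8 \left(w + 446\right) = 8 \left(446 + w\right) = 3568 + 8 w$)
$W = -1123531$ ($W = -6 + \left(351622 - 1475147\right) = -6 - 1123525 = -1123531$)
$\sqrt{W + \left(V{\left(-804 \right)} - 1166987\right)} = \sqrt{-1123531 + \left(\left(3568 + 8 \left(-804\right)\right) - 1166987\right)} = \sqrt{-1123531 + \left(\left(3568 - 6432\right) - 1166987\right)} = \sqrt{-1123531 - 1169851} = \sqrt{-2293382} = i \sqrt{2293382}$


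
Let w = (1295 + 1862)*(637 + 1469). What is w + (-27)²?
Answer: 6649371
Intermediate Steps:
w = 6648642 (w = 3157*2106 = 6648642)
w + (-27)² = 6648642 + (-27)² = 6648642 + 729 = 6649371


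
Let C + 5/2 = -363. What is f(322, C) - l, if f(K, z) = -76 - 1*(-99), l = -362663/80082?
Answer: 2204549/80082 ≈ 27.529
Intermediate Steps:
C = -731/2 (C = -5/2 - 363 = -731/2 ≈ -365.50)
l = -362663/80082 (l = -362663*1/80082 = -362663/80082 ≈ -4.5286)
f(K, z) = 23 (f(K, z) = -76 + 99 = 23)
f(322, C) - l = 23 - 1*(-362663/80082) = 23 + 362663/80082 = 2204549/80082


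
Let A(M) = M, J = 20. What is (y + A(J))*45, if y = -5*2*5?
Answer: -1350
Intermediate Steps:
y = -50 (y = -10*5 = -50)
(y + A(J))*45 = (-50 + 20)*45 = -30*45 = -1350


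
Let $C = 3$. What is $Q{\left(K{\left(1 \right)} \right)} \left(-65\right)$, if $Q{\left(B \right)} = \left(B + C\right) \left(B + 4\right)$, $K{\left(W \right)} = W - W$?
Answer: $-780$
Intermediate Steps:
$K{\left(W \right)} = 0$
$Q{\left(B \right)} = \left(3 + B\right) \left(4 + B\right)$ ($Q{\left(B \right)} = \left(B + 3\right) \left(B + 4\right) = \left(3 + B\right) \left(4 + B\right)$)
$Q{\left(K{\left(1 \right)} \right)} \left(-65\right) = \left(12 + 0^{2} + 7 \cdot 0\right) \left(-65\right) = \left(12 + 0 + 0\right) \left(-65\right) = 12 \left(-65\right) = -780$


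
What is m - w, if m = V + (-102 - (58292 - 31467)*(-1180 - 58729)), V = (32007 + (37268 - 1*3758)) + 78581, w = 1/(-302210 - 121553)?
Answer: 681073131411724/423763 ≈ 1.6072e+9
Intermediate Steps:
w = -1/423763 (w = 1/(-423763) = -1/423763 ≈ -2.3598e-6)
V = 144098 (V = (32007 + (37268 - 3758)) + 78581 = (32007 + 33510) + 78581 = 65517 + 78581 = 144098)
m = 1607202921 (m = 144098 + (-102 - (58292 - 31467)*(-1180 - 58729)) = 144098 + (-102 - 26825*(-59909)) = 144098 + (-102 - 1*(-1607058925)) = 144098 + (-102 + 1607058925) = 144098 + 1607058823 = 1607202921)
m - w = 1607202921 - 1*(-1/423763) = 1607202921 + 1/423763 = 681073131411724/423763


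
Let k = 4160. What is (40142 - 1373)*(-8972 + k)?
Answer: -186556428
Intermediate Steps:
(40142 - 1373)*(-8972 + k) = (40142 - 1373)*(-8972 + 4160) = 38769*(-4812) = -186556428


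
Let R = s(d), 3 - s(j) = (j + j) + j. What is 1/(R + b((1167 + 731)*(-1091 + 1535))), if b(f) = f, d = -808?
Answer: 1/845139 ≈ 1.1832e-6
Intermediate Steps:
s(j) = 3 - 3*j (s(j) = 3 - ((j + j) + j) = 3 - (2*j + j) = 3 - 3*j)
R = 2427 (R = 3 - 3*(-808) = 3 + 2424 = 2427)
1/(R + b((1167 + 731)*(-1091 + 1535))) = 1/(2427 + (1167 + 731)*(-1091 + 1535)) = 1/(2427 + 1898*444) = 1/(2427 + 842712) = 1/845139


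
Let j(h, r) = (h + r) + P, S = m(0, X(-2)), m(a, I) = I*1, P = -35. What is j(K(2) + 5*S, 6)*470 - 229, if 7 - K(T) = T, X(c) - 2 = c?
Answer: -11509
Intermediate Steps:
X(c) = 2 + c
K(T) = 7 - T
m(a, I) = I
S = 0 (S = 2 - 2 = 0)
j(h, r) = -35 + h + r (j(h, r) = (h + r) - 35 = -35 + h + r)
j(K(2) + 5*S, 6)*470 - 229 = (-35 + ((7 - 1*2) + 5*0) + 6)*470 - 229 = (-35 + ((7 - 2) + 0) + 6)*470 - 229 = (-35 + (5 + 0) + 6)*470 - 229 = (-35 + 5 + 6)*470 - 229 = -24*470 - 229 = -11280 - 229 = -11509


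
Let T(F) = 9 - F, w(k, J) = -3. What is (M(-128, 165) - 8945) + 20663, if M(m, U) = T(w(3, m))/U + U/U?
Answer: 644549/55 ≈ 11719.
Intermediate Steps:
M(m, U) = 1 + 12/U (M(m, U) = (9 - 1*(-3))/U + U/U = (9 + 3)/U + 1 = 12/U + 1 = 1 + 12/U)
(M(-128, 165) - 8945) + 20663 = ((12 + 165)/165 - 8945) + 20663 = ((1/165)*177 - 8945) + 20663 = (59/55 - 8945) + 20663 = -491916/55 + 20663 = 644549/55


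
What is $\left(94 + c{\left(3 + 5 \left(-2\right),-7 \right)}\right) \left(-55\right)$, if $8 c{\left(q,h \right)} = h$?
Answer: $- \frac{40975}{8} \approx -5121.9$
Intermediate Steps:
$c{\left(q,h \right)} = \frac{h}{8}$
$\left(94 + c{\left(3 + 5 \left(-2\right),-7 \right)}\right) \left(-55\right) = \left(94 + \frac{1}{8} \left(-7\right)\right) \left(-55\right) = \left(94 - \frac{7}{8}\right) \left(-55\right) = \frac{745}{8} \left(-55\right) = - \frac{40975}{8}$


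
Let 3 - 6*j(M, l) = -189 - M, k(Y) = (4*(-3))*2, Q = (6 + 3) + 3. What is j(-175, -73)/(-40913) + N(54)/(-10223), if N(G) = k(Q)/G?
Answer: -194069/7528564782 ≈ -2.5778e-5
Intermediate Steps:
Q = 12 (Q = 9 + 3 = 12)
k(Y) = -24 (k(Y) = -12*2 = -24)
j(M, l) = 32 + M/6 (j(M, l) = 1/2 - (-189 - M)/6 = 1/2 + (63/2 + M/6) = 32 + M/6)
N(G) = -24/G
j(-175, -73)/(-40913) + N(54)/(-10223) = (32 + (1/6)*(-175))/(-40913) - 24/54/(-10223) = (32 - 175/6)*(-1/40913) - 24*1/54*(-1/10223) = (17/6)*(-1/40913) - 4/9*(-1/10223) = -17/245478 + 4/92007 = -194069/7528564782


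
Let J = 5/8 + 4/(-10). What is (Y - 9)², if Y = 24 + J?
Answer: 370881/1600 ≈ 231.80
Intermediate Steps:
J = 9/40 (J = 5*(⅛) + 4*(-⅒) = 5/8 - ⅖ = 9/40 ≈ 0.22500)
Y = 969/40 (Y = 24 + 9/40 = 969/40 ≈ 24.225)
(Y - 9)² = (969/40 - 9)² = (609/40)² = 370881/1600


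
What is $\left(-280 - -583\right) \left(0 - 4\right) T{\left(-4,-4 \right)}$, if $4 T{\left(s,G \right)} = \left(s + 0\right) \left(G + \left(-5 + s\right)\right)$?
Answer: $-15756$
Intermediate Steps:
$T{\left(s,G \right)} = \frac{s \left(-5 + G + s\right)}{4}$ ($T{\left(s,G \right)} = \frac{\left(s + 0\right) \left(G + \left(-5 + s\right)\right)}{4} = \frac{s \left(-5 + G + s\right)}{4}$)
$\left(-280 - -583\right) \left(0 - 4\right) T{\left(-4,-4 \right)} = \left(-280 - -583\right) \left(0 - 4\right) \frac{1}{4} \left(-4\right) \left(-5 - 4 - 4\right) = \left(-280 + 583\right) \left(- 4 \cdot \frac{1}{4} \left(-4\right) \left(-13\right)\right) = 303 \left(\left(-4\right) 13\right) = 303 \left(-52\right) = -15756$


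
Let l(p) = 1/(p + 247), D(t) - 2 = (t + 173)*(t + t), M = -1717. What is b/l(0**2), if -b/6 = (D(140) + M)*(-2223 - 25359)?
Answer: 3512315324700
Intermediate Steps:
D(t) = 2 + 2*t*(173 + t) (D(t) = 2 + (t + 173)*(t + t) = 2 + (173 + t)*(2*t) = 2 + 2*t*(173 + t))
b = 14219900100 (b = -6*((2 + 2*140**2 + 346*140) - 1717)*(-2223 - 25359) = -6*((2 + 2*19600 + 48440) - 1717)*(-27582) = -6*((2 + 39200 + 48440) - 1717)*(-27582) = -6*(87642 - 1717)*(-27582) = -515550*(-27582) = -6*(-2369983350) = 14219900100)
l(p) = 1/(247 + p)
b/l(0**2) = 14219900100/(1/(247 + 0**2)) = 14219900100/(1/(247 + 0)) = 14219900100/(1/247) = 14219900100*247 = 3512315324700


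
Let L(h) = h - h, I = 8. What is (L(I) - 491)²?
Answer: 241081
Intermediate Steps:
L(h) = 0
(L(I) - 491)² = (0 - 491)² = (-491)² = 241081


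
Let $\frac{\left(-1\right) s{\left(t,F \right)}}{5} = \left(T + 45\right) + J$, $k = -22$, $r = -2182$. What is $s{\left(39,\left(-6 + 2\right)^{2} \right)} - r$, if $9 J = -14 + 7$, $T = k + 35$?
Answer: $\frac{17063}{9} \approx 1895.9$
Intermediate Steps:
$T = 13$ ($T = -22 + 35 = 13$)
$J = - \frac{7}{9}$ ($J = \frac{-14 + 7}{9} = \frac{1}{9} \left(-7\right) = - \frac{7}{9} \approx -0.77778$)
$s{\left(t,F \right)} = - \frac{2575}{9}$ ($s{\left(t,F \right)} = - 5 \left(\left(13 + 45\right) - \frac{7}{9}\right) = - 5 \left(58 - \frac{7}{9}\right) = \left(-5\right) \frac{515}{9} = - \frac{2575}{9}$)
$s{\left(39,\left(-6 + 2\right)^{2} \right)} - r = - \frac{2575}{9} - -2182 = - \frac{2575}{9} + 2182 = \frac{17063}{9}$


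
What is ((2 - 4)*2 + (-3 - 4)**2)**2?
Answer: 2025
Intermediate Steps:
((2 - 4)*2 + (-3 - 4)**2)**2 = (-2*2 + (-7)**2)**2 = (-4 + 49)**2 = 45**2 = 2025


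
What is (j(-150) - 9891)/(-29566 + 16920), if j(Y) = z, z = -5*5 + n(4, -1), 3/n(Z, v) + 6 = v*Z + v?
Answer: 109079/139106 ≈ 0.78414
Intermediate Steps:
n(Z, v) = 3/(-6 + v + Z*v) (n(Z, v) = 3/(-6 + (v*Z + v)) = 3/(-6 + (Z*v + v)) = 3/(-6 + (v + Z*v)) = 3/(-6 + v + Z*v))
z = -278/11 (z = -5*5 + 3/(-6 - 1 + 4*(-1)) = -25 + 3/(-6 - 1 - 4) = -25 + 3/(-11) = -25 + 3*(-1/11) = -25 - 3/11 = -278/11 ≈ -25.273)
j(Y) = -278/11
(j(-150) - 9891)/(-29566 + 16920) = (-278/11 - 9891)/(-29566 + 16920) = -109079/11/(-12646) = -109079/11*(-1/12646) = 109079/139106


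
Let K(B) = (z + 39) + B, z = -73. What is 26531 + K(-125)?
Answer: 26372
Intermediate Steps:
K(B) = -34 + B (K(B) = (-73 + 39) + B = -34 + B)
26531 + K(-125) = 26531 + (-34 - 125) = 26531 - 159 = 26372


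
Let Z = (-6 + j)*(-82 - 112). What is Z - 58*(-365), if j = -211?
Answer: 63268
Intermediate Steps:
Z = 42098 (Z = (-6 - 211)*(-82 - 112) = -217*(-194) = 42098)
Z - 58*(-365) = 42098 - 58*(-365) = 42098 + 21170 = 63268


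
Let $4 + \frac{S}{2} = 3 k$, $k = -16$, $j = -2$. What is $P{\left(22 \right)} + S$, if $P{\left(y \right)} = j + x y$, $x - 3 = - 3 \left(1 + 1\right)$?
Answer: $-172$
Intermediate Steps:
$x = -3$ ($x = 3 - 3 \left(1 + 1\right) = 3 - 6 = -3$)
$P{\left(y \right)} = -2 - 3 y$
$S = -104$ ($S = -8 + 2 \cdot 3 \left(-16\right) = -8 + 2 \left(-48\right) = -8 - 96 = -104$)
$P{\left(22 \right)} + S = \left(-2 - 66\right) - 104 = -68 - 104 = -172$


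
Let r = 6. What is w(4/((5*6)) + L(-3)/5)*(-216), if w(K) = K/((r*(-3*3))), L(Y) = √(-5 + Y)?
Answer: 8/15 + 8*I*√2/5 ≈ 0.53333 + 2.2627*I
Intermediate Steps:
w(K) = -K/54 (w(K) = K/((6*(-3*3))) = K/((6*(-9))) = K/(-54) = K*(-1/54) = -K/54)
w(4/((5*6)) + L(-3)/5)*(-216) = -(4/((5*6)) + √(-5 - 3)/5)/54*(-216) = -(4/30 + √(-8)*(⅕))/54*(-216) = -(4*(1/30) + (2*I*√2)*(⅕))/54*(-216) = -(2/15 + 2*I*√2/5)/54*(-216) = (-1/405 - I*√2/135)*(-216) = 8/15 + 8*I*√2/5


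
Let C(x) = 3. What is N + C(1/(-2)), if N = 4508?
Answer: 4511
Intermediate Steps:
N + C(1/(-2)) = 4508 + 3 = 4511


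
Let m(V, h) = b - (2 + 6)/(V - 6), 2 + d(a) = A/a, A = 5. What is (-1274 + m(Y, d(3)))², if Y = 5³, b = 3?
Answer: 22878680049/14161 ≈ 1.6156e+6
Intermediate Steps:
d(a) = -2 + 5/a
Y = 125
m(V, h) = 3 - 8/(-6 + V) (m(V, h) = 3 - (2 + 6)/(V - 6) = 3 - 8/(-6 + V))
(-1274 + m(Y, d(3)))² = (-1274 + (-26 + 3*125)/(-6 + 125))² = (-1274 + (-26 + 375)/119)² = (-1274 + (1/119)*349)² = (-1274 + 349/119)² = (-151257/119)² = 22878680049/14161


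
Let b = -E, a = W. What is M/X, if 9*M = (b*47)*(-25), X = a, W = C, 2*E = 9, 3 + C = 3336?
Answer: 1175/6666 ≈ 0.17627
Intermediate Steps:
C = 3333 (C = -3 + 3336 = 3333)
E = 9/2 (E = (½)*9 = 9/2 ≈ 4.5000)
W = 3333
a = 3333
X = 3333
b = -9/2 (b = -1*9/2 = -9/2 ≈ -4.5000)
M = 1175/2 (M = (-9/2*47*(-25))/9 = (-423/2*(-25))/9 = (⅑)*(10575/2) = 1175/2 ≈ 587.50)
M/X = (1175/2)/3333 = (1175/2)*(1/3333) = 1175/6666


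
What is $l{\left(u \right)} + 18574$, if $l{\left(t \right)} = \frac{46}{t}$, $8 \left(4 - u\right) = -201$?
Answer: $\frac{4328110}{233} \approx 18576.0$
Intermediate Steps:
$u = \frac{233}{8}$ ($u = 4 - - \frac{201}{8} = 4 + \frac{201}{8} = \frac{233}{8} \approx 29.125$)
$l{\left(u \right)} + 18574 = \frac{46}{\frac{233}{8}} + 18574 = 46 \cdot \frac{8}{233} + 18574 = \frac{368}{233} + 18574 = \frac{4328110}{233}$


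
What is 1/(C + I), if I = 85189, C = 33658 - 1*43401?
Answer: 1/75446 ≈ 1.3255e-5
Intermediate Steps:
C = -9743 (C = 33658 - 43401 = -9743)
1/(C + I) = 1/(-9743 + 85189) = 1/75446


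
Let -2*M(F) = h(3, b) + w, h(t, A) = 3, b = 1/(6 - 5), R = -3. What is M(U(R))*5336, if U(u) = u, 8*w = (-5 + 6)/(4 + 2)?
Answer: -96715/12 ≈ -8059.6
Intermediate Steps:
w = 1/48 (w = ((-5 + 6)/(4 + 2))/8 = (1/6)/8 = (1*(⅙))/8 = (⅛)*(⅙) = 1/48 ≈ 0.020833)
b = 1 (b = 1/1 = 1)
M(F) = -145/96 (M(F) = -(3 + 1/48)/2 = -½*145/48 = -145/96)
M(U(R))*5336 = -145/96*5336 = -96715/12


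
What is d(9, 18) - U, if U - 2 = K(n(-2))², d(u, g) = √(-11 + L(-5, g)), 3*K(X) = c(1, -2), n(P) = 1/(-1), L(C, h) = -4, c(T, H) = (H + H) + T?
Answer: -3 + I*√15 ≈ -3.0 + 3.873*I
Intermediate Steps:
c(T, H) = T + 2*H (c(T, H) = 2*H + T = T + 2*H)
n(P) = -1
K(X) = -1 (K(X) = (1 + 2*(-2))/3 = (1 - 4)/3 = (⅓)*(-3) = -1)
d(u, g) = I*√15 (d(u, g) = √(-11 - 4) = √(-15) = I*√15)
U = 3 (U = 2 + (-1)² = 2 + 1 = 3)
d(9, 18) - U = I*√15 - 1*3 = I*√15 - 3 = -3 + I*√15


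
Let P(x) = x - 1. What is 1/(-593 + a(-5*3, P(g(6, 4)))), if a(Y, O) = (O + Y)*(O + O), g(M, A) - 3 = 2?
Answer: -1/681 ≈ -0.0014684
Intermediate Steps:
g(M, A) = 5 (g(M, A) = 3 + 2 = 5)
P(x) = -1 + x
a(Y, O) = 2*O*(O + Y) (a(Y, O) = (O + Y)*(2*O) = 2*O*(O + Y))
1/(-593 + a(-5*3, P(g(6, 4)))) = 1/(-593 + 2*(-1 + 5)*((-1 + 5) - 5*3)) = 1/(-593 + 2*4*(4 - 15)) = 1/(-593 + 2*4*(-11)) = 1/(-593 - 88) = 1/(-681) = -1/681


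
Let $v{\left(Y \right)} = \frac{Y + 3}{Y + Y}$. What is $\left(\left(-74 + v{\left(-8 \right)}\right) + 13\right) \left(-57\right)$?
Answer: $\frac{55347}{16} \approx 3459.2$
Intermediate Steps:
$v{\left(Y \right)} = \frac{3 + Y}{2 Y}$
$\left(\left(-74 + v{\left(-8 \right)}\right) + 13\right) \left(-57\right) = \left(\left(-74 + \frac{3 - 8}{2 \left(-8\right)}\right) + 13\right) \left(-57\right) = \left(\left(-74 + \frac{1}{2} \left(- \frac{1}{8}\right) \left(-5\right)\right) + 13\right) \left(-57\right) = \left(\left(-74 + \frac{5}{16}\right) + 13\right) \left(-57\right) = \left(- \frac{1179}{16} + 13\right) \left(-57\right) = \left(- \frac{971}{16}\right) \left(-57\right) = \frac{55347}{16}$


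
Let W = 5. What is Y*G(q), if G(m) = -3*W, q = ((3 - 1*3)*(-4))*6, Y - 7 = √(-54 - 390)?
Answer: -105 - 30*I*√111 ≈ -105.0 - 316.07*I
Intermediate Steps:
Y = 7 + 2*I*√111 (Y = 7 + √(-54 - 390) = 7 + √(-444) = 7 + 2*I*√111 ≈ 7.0 + 21.071*I)
q = 0 (q = ((3 - 3)*(-4))*6 = (0*(-4))*6 = 0*6 = 0)
G(m) = -15 (G(m) = -3*5 = -15)
Y*G(q) = (7 + 2*I*√111)*(-15) = -105 - 30*I*√111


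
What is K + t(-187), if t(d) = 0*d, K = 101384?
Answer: 101384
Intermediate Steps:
t(d) = 0
K + t(-187) = 101384 + 0 = 101384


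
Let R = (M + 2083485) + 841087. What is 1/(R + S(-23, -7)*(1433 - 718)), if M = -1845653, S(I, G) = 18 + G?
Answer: 1/1086784 ≈ 9.2015e-7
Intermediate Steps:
R = 1078919 (R = (-1845653 + 2083485) + 841087 = 237832 + 841087 = 1078919)
1/(R + S(-23, -7)*(1433 - 718)) = 1/(1078919 + (18 - 7)*(1433 - 718)) = 1/(1078919 + 11*715) = 1/(1078919 + 7865) = 1/1086784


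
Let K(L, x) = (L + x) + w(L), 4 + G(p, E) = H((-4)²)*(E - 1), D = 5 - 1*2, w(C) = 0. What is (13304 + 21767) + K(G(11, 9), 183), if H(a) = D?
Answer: 35274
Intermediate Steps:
D = 3 (D = 5 - 2 = 3)
H(a) = 3
G(p, E) = -7 + 3*E (G(p, E) = -4 + 3*(E - 1) = -4 + 3*(-1 + E) = -4 + (-3 + 3*E) = -7 + 3*E)
K(L, x) = L + x (K(L, x) = (L + x) + 0 = L + x)
(13304 + 21767) + K(G(11, 9), 183) = (13304 + 21767) + ((-7 + 3*9) + 183) = 35071 + ((-7 + 27) + 183) = 35071 + (20 + 183) = 35071 + 203 = 35274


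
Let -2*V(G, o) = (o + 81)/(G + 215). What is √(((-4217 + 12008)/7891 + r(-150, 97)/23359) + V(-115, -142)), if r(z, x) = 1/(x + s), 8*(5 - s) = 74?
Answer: √49335211713102123269578/195385421140 ≈ 1.1368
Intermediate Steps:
s = -17/4 (s = 5 - ⅛*74 = 5 - 37/4 = -17/4 ≈ -4.2500)
V(G, o) = -(81 + o)/(2*(215 + G)) (V(G, o) = -(o + 81)/(2*(G + 215)) = -(81 + o)/(2*(215 + G)))
r(z, x) = 1/(-17/4 + x) (r(z, x) = 1/(x - 17/4) = 1/(-17/4 + x))
√(((-4217 + 12008)/7891 + r(-150, 97)/23359) + V(-115, -142)) = √(((-4217 + 12008)/7891 + (4/(-17 + 4*97))/23359) + (-81 - 1*(-142))/(2*(215 - 115))) = √((7791*(1/7891) + (4/(-17 + 388))*(1/23359)) + (½)*(-81 + 142)/100) = √((7791/7891 + (4/371)*(1/23359)) + (½)*(1/100)*61) = √((7791/7891 + (4*(1/371))*(1/23359)) + 61/200) = √((7791/7891 + (4/371)*(1/23359)) + 61/200) = √((7791/7891 + 4/8666189) + 61/200) = √(67518310063/68384897399 + 61/200) = √(17675140753939/13676979479800) = √49335211713102123269578/195385421140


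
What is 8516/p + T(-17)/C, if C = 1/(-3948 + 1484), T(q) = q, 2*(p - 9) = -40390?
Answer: 422771326/10093 ≈ 41888.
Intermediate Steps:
p = -20186 (p = 9 + (1/2)*(-40390) = 9 - 20195 = -20186)
C = -1/2464 (C = 1/(-2464) = -1/2464 ≈ -0.00040584)
8516/p + T(-17)/C = 8516/(-20186) - 17/(-1/2464) = 8516*(-1/20186) - 17*(-2464) = -4258/10093 + 41888 = 422771326/10093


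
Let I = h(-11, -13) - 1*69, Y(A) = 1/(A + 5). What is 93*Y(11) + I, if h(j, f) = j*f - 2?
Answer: 1245/16 ≈ 77.813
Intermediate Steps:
Y(A) = 1/(5 + A)
h(j, f) = -2 + f*j (h(j, f) = f*j - 2 = -2 + f*j)
I = 72 (I = (-2 - 13*(-11)) - 1*69 = (-2 + 143) - 69 = 141 - 69 = 72)
93*Y(11) + I = 93/(5 + 11) + 72 = 93/16 + 72 = 1245/16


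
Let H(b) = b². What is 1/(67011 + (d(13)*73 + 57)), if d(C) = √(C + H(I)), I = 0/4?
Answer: 67068/4498047347 - 73*√13/4498047347 ≈ 1.4852e-5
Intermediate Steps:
I = 0 (I = 0*(¼) = 0)
d(C) = √C (d(C) = √(C + 0²) = √(C + 0) = √C)
1/(67011 + (d(13)*73 + 57)) = 1/(67011 + (√13*73 + 57)) = 1/(67011 + (73*√13 + 57)) = 1/(67011 + (57 + 73*√13)) = 1/(67068 + 73*√13)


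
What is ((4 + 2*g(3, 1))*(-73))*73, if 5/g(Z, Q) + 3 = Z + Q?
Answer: -74606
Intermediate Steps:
g(Z, Q) = 5/(-3 + Q + Z) (g(Z, Q) = 5/(-3 + (Z + Q)) = 5/(-3 + (Q + Z)) = 5/(-3 + Q + Z))
((4 + 2*g(3, 1))*(-73))*73 = ((4 + 2*(5/(-3 + 1 + 3)))*(-73))*73 = ((4 + 2*(5/1))*(-73))*73 = ((4 + 2*(5*1))*(-73))*73 = ((4 + 2*5)*(-73))*73 = ((4 + 10)*(-73))*73 = (14*(-73))*73 = -1022*73 = -74606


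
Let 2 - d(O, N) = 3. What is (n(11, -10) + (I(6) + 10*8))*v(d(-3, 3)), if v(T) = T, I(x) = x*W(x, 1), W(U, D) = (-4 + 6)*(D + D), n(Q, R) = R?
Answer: -94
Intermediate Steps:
W(U, D) = 4*D (W(U, D) = 2*(2*D) = 4*D)
I(x) = 4*x (I(x) = x*(4*1) = x*4 = 4*x)
d(O, N) = -1 (d(O, N) = 2 - 1*3 = 2 - 3 = -1)
(n(11, -10) + (I(6) + 10*8))*v(d(-3, 3)) = (-10 + (4*6 + 10*8))*(-1) = (-10 + (24 + 80))*(-1) = (-10 + 104)*(-1) = 94*(-1) = -94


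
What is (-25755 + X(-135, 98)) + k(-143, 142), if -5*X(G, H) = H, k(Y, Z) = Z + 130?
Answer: -127513/5 ≈ -25503.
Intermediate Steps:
k(Y, Z) = 130 + Z
X(G, H) = -H/5
(-25755 + X(-135, 98)) + k(-143, 142) = (-25755 - 1/5*98) + (130 + 142) = (-25755 - 98/5) + 272 = -128873/5 + 272 = -127513/5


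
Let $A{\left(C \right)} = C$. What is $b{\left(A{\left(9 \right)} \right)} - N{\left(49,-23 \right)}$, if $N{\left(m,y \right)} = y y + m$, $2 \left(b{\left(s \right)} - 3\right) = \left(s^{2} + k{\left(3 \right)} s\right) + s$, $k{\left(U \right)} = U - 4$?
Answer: $- \frac{1069}{2} \approx -534.5$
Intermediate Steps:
$k{\left(U \right)} = -4 + U$
$b{\left(s \right)} = 3 + \frac{s^{2}}{2}$ ($b{\left(s \right)} = 3 + \frac{\left(s^{2} + \left(-4 + 3\right) s\right) + s}{2} = 3 + \frac{\left(s^{2} - s\right) + s}{2} = 3 + \frac{s^{2}}{2}$)
$N{\left(m,y \right)} = m + y^{2}$ ($N{\left(m,y \right)} = y^{2} + m = m + y^{2}$)
$b{\left(A{\left(9 \right)} \right)} - N{\left(49,-23 \right)} = \left(3 + \frac{9^{2}}{2}\right) - \left(49 + \left(-23\right)^{2}\right) = \left(3 + \frac{1}{2} \cdot 81\right) - \left(49 + 529\right) = \left(3 + \frac{81}{2}\right) - 578 = \frac{87}{2} - 578 = - \frac{1069}{2}$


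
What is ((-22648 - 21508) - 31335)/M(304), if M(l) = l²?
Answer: -75491/92416 ≈ -0.81686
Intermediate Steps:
((-22648 - 21508) - 31335)/M(304) = ((-22648 - 21508) - 31335)/(304²) = (-44156 - 31335)/92416 = -75491*1/92416 = -75491/92416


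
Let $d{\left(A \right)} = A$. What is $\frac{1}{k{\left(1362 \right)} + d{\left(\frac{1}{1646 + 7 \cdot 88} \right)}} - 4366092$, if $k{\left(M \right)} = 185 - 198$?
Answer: $- \frac{128384937522}{29405} \approx -4.3661 \cdot 10^{6}$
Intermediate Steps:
$k{\left(M \right)} = -13$
$\frac{1}{k{\left(1362 \right)} + d{\left(\frac{1}{1646 + 7 \cdot 88} \right)}} - 4366092 = \frac{1}{-13 + \frac{1}{1646 + 7 \cdot 88}} - 4366092 = \frac{1}{-13 + \frac{1}{1646 + 616}} - 4366092 = \frac{1}{-13 + \frac{1}{2262}} - 4366092 = \frac{1}{- \frac{29405}{2262}} - 4366092 = - \frac{2262}{29405} - 4366092 = - \frac{128384937522}{29405}$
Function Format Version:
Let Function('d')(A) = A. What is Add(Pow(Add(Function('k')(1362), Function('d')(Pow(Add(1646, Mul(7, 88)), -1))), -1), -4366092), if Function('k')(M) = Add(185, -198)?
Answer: Rational(-128384937522, 29405) ≈ -4.3661e+6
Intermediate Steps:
Function('k')(M) = -13
Add(Pow(Add(Function('k')(1362), Function('d')(Pow(Add(1646, Mul(7, 88)), -1))), -1), -4366092) = Add(Pow(Add(-13, Pow(Add(1646, Mul(7, 88)), -1)), -1), -4366092) = Add(Pow(Add(-13, Pow(Add(1646, 616), -1)), -1), -4366092) = Add(Pow(Add(-13, Pow(2262, -1)), -1), -4366092) = Add(Pow(Add(-13, Rational(1, 2262)), -1), -4366092) = Add(Pow(Rational(-29405, 2262), -1), -4366092) = Add(Rational(-2262, 29405), -4366092) = Rational(-128384937522, 29405)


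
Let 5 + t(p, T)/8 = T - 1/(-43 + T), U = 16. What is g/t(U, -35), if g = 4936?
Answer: -48126/3119 ≈ -15.430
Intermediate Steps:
t(p, T) = -40 - 8/(-43 + T) + 8*T (t(p, T) = -40 + 8*(T - 1/(-43 + T)) = -40 + (-8/(-43 + T) + 8*T) = -40 - 8/(-43 + T) + 8*T)
g/t(U, -35) = 4936/((8*(214 + (-35)² - 48*(-35))/(-43 - 35))) = 4936/((8*(214 + 1225 + 1680)/(-78))) = 4936/((8*(-1/78)*3119)) = 4936/(-12476/39) = 4936*(-39/12476) = -48126/3119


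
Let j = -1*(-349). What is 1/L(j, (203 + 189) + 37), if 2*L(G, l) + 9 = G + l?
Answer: 2/769 ≈ 0.0026008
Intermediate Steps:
j = 349
L(G, l) = -9/2 + G/2 + l/2 (L(G, l) = -9/2 + (G + l)/2 = -9/2 + (G/2 + l/2) = -9/2 + G/2 + l/2)
1/L(j, (203 + 189) + 37) = 1/(-9/2 + (½)*349 + ((203 + 189) + 37)/2) = 1/(-9/2 + 349/2 + (392 + 37)/2) = 1/(-9/2 + 349/2 + (½)*429) = 1/(-9/2 + 349/2 + 429/2) = 1/(769/2) = 2/769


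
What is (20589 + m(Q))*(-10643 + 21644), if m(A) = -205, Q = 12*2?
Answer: 224244384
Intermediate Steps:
Q = 24
(20589 + m(Q))*(-10643 + 21644) = (20589 - 205)*(-10643 + 21644) = 20384*11001 = 224244384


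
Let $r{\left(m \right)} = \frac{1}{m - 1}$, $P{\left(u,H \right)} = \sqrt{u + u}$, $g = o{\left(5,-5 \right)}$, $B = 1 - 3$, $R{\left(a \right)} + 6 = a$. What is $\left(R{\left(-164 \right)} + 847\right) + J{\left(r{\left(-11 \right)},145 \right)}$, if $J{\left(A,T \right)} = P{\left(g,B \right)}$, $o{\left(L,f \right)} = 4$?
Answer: $677 + 2 \sqrt{2} \approx 679.83$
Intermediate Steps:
$R{\left(a \right)} = -6 + a$
$B = -2$
$g = 4$
$P{\left(u,H \right)} = \sqrt{2} \sqrt{u}$ ($P{\left(u,H \right)} = \sqrt{2 u} = \sqrt{2} \sqrt{u}$)
$r{\left(m \right)} = \frac{1}{-1 + m}$
$J{\left(A,T \right)} = 2 \sqrt{2}$ ($J{\left(A,T \right)} = \sqrt{2} \sqrt{4} = \sqrt{2} \cdot 2 = 2 \sqrt{2}$)
$\left(R{\left(-164 \right)} + 847\right) + J{\left(r{\left(-11 \right)},145 \right)} = \left(\left(-6 - 164\right) + 847\right) + 2 \sqrt{2} = \left(-170 + 847\right) + 2 \sqrt{2} = 677 + 2 \sqrt{2}$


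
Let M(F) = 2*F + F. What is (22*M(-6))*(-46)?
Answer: 18216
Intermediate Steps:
M(F) = 3*F
(22*M(-6))*(-46) = (22*(3*(-6)))*(-46) = (22*(-18))*(-46) = -396*(-46) = 18216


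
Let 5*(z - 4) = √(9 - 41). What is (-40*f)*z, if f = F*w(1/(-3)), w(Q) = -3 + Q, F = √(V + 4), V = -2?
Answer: 640*I/3 + 1600*√2/3 ≈ 754.25 + 213.33*I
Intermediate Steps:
F = √2 (F = √(-2 + 4) = √2 ≈ 1.4142)
z = 4 + 4*I*√2/5 (z = 4 + √(9 - 41)/5 = 4 + √(-32)/5 = 4 + (4*I*√2)/5 = 4 + 4*I*√2/5 ≈ 4.0 + 1.1314*I)
f = -10*√2/3 (f = √2*(-3 + 1/(-3)) = √2*(-3 - ⅓) = √2*(-10/3) = -10*√2/3 ≈ -4.7140)
(-40*f)*z = (-(-400)*√2/3)*(4 + 4*I*√2/5) = (400*√2/3)*(4 + 4*I*√2/5) = 400*√2*(4 + 4*I*√2/5)/3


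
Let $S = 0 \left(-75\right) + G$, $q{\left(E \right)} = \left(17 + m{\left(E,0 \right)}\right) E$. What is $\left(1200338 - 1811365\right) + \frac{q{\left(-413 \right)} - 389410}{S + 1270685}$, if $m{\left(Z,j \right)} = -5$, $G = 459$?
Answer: $- \frac{55478835661}{90796} \approx -6.1103 \cdot 10^{5}$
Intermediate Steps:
$q{\left(E \right)} = 12 E$ ($q{\left(E \right)} = \left(17 - 5\right) E = 12 E$)
$S = 459$ ($S = 0 \left(-75\right) + 459 = 0 + 459 = 459$)
$\left(1200338 - 1811365\right) + \frac{q{\left(-413 \right)} - 389410}{S + 1270685} = \left(1200338 - 1811365\right) + \frac{12 \left(-413\right) - 389410}{459 + 1270685} = -611027 + \frac{-4956 - 389410}{1271144} = -611027 - \frac{28169}{90796} = - \frac{55478835661}{90796}$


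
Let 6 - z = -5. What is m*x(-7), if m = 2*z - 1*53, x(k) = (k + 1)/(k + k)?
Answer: -93/7 ≈ -13.286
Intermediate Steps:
z = 11 (z = 6 - 1*(-5) = 6 + 5 = 11)
x(k) = (1 + k)/(2*k) (x(k) = (1 + k)/((2*k)) = (1 + k)*(1/(2*k)) = (1 + k)/(2*k))
m = -31 (m = 2*11 - 1*53 = 22 - 53 = -31)
m*x(-7) = -31*(1 - 7)/(2*(-7)) = -31*(-1)*(-6)/(2*7) = -31*3/7 = -93/7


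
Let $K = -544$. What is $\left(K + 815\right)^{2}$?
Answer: $73441$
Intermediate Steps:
$\left(K + 815\right)^{2} = \left(-544 + 815\right)^{2} = 271^{2} = 73441$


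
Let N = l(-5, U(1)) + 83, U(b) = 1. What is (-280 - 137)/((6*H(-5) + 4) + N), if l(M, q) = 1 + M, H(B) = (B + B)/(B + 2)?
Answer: -417/103 ≈ -4.0485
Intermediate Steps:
H(B) = 2*B/(2 + B) (H(B) = (2*B)/(2 + B) = 2*B/(2 + B))
N = 79 (N = (1 - 5) + 83 = -4 + 83 = 79)
(-280 - 137)/((6*H(-5) + 4) + N) = (-280 - 137)/((6*(2*(-5)/(2 - 5)) + 4) + 79) = -417/((6*(2*(-5)/(-3)) + 4) + 79) = -417/((6*(2*(-5)*(-⅓)) + 4) + 79) = -417/((6*(10/3) + 4) + 79) = -417/((20 + 4) + 79) = -417/(24 + 79) = -417/103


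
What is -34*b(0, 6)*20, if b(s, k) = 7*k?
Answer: -28560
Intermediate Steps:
-34*b(0, 6)*20 = -238*6*20 = -34*42*20 = -1428*20 = -28560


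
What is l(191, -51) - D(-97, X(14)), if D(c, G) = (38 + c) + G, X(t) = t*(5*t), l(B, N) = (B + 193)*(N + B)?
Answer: 52839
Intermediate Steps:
l(B, N) = (193 + B)*(B + N)
X(t) = 5*t²
D(c, G) = 38 + G + c
l(191, -51) - D(-97, X(14)) = (191² + 193*191 + 193*(-51) + 191*(-51)) - (38 + 5*14² - 97) = (36481 + 36863 - 9843 - 9741) - (38 + 5*196 - 97) = 53760 - (38 + 980 - 97) = 53760 - 1*921 = 53760 - 921 = 52839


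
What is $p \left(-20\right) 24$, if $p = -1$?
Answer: $480$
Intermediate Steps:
$p \left(-20\right) 24 = \left(-1\right) \left(-20\right) 24 = 20 \cdot 24 = 480$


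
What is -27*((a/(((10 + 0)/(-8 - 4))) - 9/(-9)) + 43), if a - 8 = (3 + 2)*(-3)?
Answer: -7074/5 ≈ -1414.8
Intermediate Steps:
a = -7 (a = 8 + (3 + 2)*(-3) = 8 + 5*(-3) = 8 - 15 = -7)
-27*((a/(((10 + 0)/(-8 - 4))) - 9/(-9)) + 43) = -27*((-7*(-8 - 4)/(10 + 0) - 9/(-9)) + 43) = -27*((-7/(10/(-12)) - 9*(-⅑)) + 43) = -27*((-7/(10*(-1/12)) + 1) + 43) = -27*((-7/(-⅚) + 1) + 43) = -27*((-7*(-6/5) + 1) + 43) = -27*((42/5 + 1) + 43) = -27*(47/5 + 43) = -27*262/5 = -7074/5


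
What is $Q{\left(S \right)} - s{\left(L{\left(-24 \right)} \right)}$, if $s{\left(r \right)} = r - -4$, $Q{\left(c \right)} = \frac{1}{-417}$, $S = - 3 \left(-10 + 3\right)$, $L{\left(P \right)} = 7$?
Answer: $- \frac{4588}{417} \approx -11.002$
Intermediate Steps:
$S = 21$ ($S = \left(-3\right) \left(-7\right) = 21$)
$Q{\left(c \right)} = - \frac{1}{417}$
$s{\left(r \right)} = 4 + r$ ($s{\left(r \right)} = r + 4 = 4 + r$)
$Q{\left(S \right)} - s{\left(L{\left(-24 \right)} \right)} = - \frac{1}{417} - \left(4 + 7\right) = - \frac{1}{417} - 11 = - \frac{4588}{417}$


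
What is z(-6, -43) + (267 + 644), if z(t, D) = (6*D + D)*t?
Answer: 2717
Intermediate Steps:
z(t, D) = 7*D*t (z(t, D) = (7*D)*t = 7*D*t)
z(-6, -43) + (267 + 644) = 7*(-43)*(-6) + (267 + 644) = 1806 + 911 = 2717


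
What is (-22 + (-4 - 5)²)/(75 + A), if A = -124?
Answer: -59/49 ≈ -1.2041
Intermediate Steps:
(-22 + (-4 - 5)²)/(75 + A) = (-22 + (-4 - 5)²)/(75 - 124) = (-22 + (-9)²)/(-49) = (-22 + 81)*(-1/49) = 59*(-1/49) = -59/49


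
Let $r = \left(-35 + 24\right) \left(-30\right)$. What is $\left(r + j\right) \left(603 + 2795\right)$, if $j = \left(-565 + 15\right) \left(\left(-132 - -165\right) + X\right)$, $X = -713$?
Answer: $1271973340$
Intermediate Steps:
$j = 374000$ ($j = \left(-565 + 15\right) \left(\left(-132 - -165\right) - 713\right) = - 550 \left(\left(-132 + 165\right) - 713\right) = - 550 \left(33 - 713\right) = \left(-550\right) \left(-680\right) = 374000$)
$r = 330$ ($r = \left(-11\right) \left(-30\right) = 330$)
$\left(r + j\right) \left(603 + 2795\right) = \left(330 + 374000\right) \left(603 + 2795\right) = 374330 \cdot 3398 = 1271973340$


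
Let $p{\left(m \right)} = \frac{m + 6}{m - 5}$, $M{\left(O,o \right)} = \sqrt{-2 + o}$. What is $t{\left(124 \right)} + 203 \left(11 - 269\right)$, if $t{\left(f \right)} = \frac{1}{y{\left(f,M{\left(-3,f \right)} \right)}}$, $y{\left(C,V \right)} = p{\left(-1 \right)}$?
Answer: $- \frac{261876}{5} \approx -52375.0$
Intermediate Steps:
$p{\left(m \right)} = \frac{6 + m}{-5 + m}$
$y{\left(C,V \right)} = - \frac{5}{6}$ ($y{\left(C,V \right)} = \frac{6 - 1}{-5 - 1} = \frac{1}{-6} \cdot 5 = \left(- \frac{1}{6}\right) 5 = - \frac{5}{6}$)
$t{\left(f \right)} = - \frac{6}{5}$ ($t{\left(f \right)} = \frac{1}{- \frac{5}{6}} = - \frac{6}{5}$)
$t{\left(124 \right)} + 203 \left(11 - 269\right) = - \frac{6}{5} + 203 \left(11 - 269\right) = - \frac{6}{5} + 203 \left(-258\right) = - \frac{6}{5} - 52374 = - \frac{261876}{5}$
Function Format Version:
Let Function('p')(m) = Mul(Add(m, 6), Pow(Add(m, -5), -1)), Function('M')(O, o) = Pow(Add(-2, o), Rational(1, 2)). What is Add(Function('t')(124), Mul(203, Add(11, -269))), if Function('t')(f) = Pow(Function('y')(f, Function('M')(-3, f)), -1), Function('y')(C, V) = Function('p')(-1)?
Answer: Rational(-261876, 5) ≈ -52375.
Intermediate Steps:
Function('p')(m) = Mul(Pow(Add(-5, m), -1), Add(6, m)) (Function('p')(m) = Mul(Add(6, m), Pow(Add(-5, m), -1)) = Mul(Pow(Add(-5, m), -1), Add(6, m)))
Function('y')(C, V) = Rational(-5, 6) (Function('y')(C, V) = Mul(Pow(Add(-5, -1), -1), Add(6, -1)) = Mul(Pow(-6, -1), 5) = Mul(Rational(-1, 6), 5) = Rational(-5, 6))
Function('t')(f) = Rational(-6, 5) (Function('t')(f) = Pow(Rational(-5, 6), -1) = Rational(-6, 5))
Add(Function('t')(124), Mul(203, Add(11, -269))) = Add(Rational(-6, 5), Mul(203, Add(11, -269))) = Add(Rational(-6, 5), Mul(203, -258)) = Add(Rational(-6, 5), -52374) = Rational(-261876, 5)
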